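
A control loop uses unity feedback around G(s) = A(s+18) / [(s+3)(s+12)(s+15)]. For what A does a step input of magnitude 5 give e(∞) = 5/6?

150

System type = 0 (no poles at s=0).
K_p = lim_{s→0} G(s) = A·18 / (3·12·15) = (1/30)·A.
e_ss = 5/(1 + K_p) = 5/6 ⇒ 1 + (1/30)·A = 6 ⇒ A = 150.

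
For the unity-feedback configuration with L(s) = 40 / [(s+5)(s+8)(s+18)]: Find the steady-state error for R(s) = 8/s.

No free integrators in L(s): this is a type 0 system.
K_p = lim_{s→0} L(s) = 40 / (5·8·18) = 1/18.
e_ss = 8/(1 + K_p) = 8/(19/18) = 144/19.

144/19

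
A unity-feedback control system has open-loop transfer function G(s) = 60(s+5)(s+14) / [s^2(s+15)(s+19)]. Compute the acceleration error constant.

System type = 2 (two poles at s=0).
K_a = lim_{s→0} s^2·G(s) = 60·5·14 / (15·19) = 280/19.

280/19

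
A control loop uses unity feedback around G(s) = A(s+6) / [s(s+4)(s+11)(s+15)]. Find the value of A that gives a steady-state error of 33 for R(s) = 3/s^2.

10

The open loop has one pole at the origin → type 1 system.
K_v = lim_{s→0} s·G(s) = A·6 / (4·11·15) = (1/110)·A.
e_ss = 3/K_v = 33 ⇒ K_v = 1/11 ⇒ A = (1/11)/(1/110) = 10.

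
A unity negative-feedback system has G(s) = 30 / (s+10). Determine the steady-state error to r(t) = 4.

1

G(s) has no factors of s in the denominator, so the system is type 0.
K_p = lim_{s→0} G(s) = 30 / (10) = 3.
e_ss = 4/(1 + K_p) = 4/4 = 1.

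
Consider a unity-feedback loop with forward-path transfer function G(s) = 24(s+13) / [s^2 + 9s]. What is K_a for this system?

Factoring s from the denominator leaves a polynomial with constant term 9, so the system is type 1.
K_a = lim_{s→0} s^2·G(s) = 0 (the extra factor of s kills the finite limit).

0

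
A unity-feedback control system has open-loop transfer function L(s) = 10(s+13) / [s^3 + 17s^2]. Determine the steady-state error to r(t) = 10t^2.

34/13

Factoring s^2 from the denominator leaves a polynomial with constant term 17, so the system is type 2.
K_a = lim_{s→0} s^2·L(s) = 10·13 / 17 = 130/17.
r(t) = 10t^2 gives R(s) = 20/s^3.
e_ss = 20/K_a = 20/(130/17) = 34/13.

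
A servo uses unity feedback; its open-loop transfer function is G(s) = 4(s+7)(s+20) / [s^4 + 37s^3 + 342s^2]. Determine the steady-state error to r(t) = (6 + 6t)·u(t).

The denominator has no term below 342s^2 — 2 poles at s=0, type 2. Treating each term separately:
  • 6: tracked with zero error.
  • 6t: tracked with zero error.
Total e_ss = 0.

0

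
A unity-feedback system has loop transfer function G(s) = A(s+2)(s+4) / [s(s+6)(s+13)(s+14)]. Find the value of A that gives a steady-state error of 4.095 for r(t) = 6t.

One free integrator in G(s): this is a type 1 system.
K_v = lim_{s→0} s·G(s) = A·2·4 / (6·13·14) = (2/273)·A.
e_ss = 6/K_v = 4.095 ⇒ K_v = 400/273 ⇒ A = (400/273)/(2/273) = 200.

200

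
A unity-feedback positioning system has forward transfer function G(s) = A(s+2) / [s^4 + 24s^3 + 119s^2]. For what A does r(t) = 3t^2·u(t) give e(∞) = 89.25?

4

Lowest-order denominator term is 119s^2, so the open loop has 2 poles at the origin → type 2 system.
K_a = lim_{s→0} s^2·G(s) = A·2 / 119 = (2/119)·A.
e_ss = 6/K_a = 89.25 ⇒ K_a = 8/119 ⇒ A = (8/119)/(2/119) = 4.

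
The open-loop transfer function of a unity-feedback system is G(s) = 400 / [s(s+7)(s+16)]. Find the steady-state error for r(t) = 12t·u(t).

3.36

G(s) has one factor of s in the denominator, so the system is type 1.
K_v = lim_{s→0} s·G(s) = 400 / (7·16) = 25/7.
e_ss = 12/K_v = 12/(25/7) = 3.36.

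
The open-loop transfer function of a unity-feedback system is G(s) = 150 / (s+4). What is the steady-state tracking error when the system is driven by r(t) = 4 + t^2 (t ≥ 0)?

infinity

System type = 0 (no poles at s=0). Treating each term separately:
  • 4: e_ss = 4/(1+K_p) with K_p=37.5 → 8/77.
  • t^2: a type-0 system cannot track it, e_ss → ∞.
The unbounded component dominates.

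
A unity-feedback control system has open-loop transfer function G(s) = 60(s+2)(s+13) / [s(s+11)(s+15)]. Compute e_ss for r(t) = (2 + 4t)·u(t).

11/26

System type = 1 (one pole at s=0). Treating each term separately:
  • 2: tracked with zero error.
  • 4t: e_ss = 4/K_v with K_v=104/11 → 11/26.
Total e_ss = 11/26.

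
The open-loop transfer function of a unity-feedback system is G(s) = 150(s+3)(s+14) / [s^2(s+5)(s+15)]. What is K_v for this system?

K_v = lim_{s→0} s·G(s); with 2 poles at the origin the limit diverges, so K_v = ∞.

infinity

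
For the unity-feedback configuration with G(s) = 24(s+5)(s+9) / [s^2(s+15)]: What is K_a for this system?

72

The open loop has two poles at the origin → type 2 system.
K_a = lim_{s→0} s^2·G(s) = 24·5·9 / (15) = 72.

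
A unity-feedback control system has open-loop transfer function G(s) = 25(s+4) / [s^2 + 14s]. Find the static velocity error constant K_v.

Lowest-order denominator term is 14s, so the open loop has 1 pole at the origin → type 1 system.
K_v = lim_{s→0} s·G(s) = 25·4 / 14 = 50/7.

50/7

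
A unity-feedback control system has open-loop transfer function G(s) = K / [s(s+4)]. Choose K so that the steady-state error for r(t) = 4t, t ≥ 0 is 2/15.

120

One free integrator in G(s): this is a type 1 system.
K_v = lim_{s→0} s·G(s) = K / (4) = 0.25·K.
e_ss = 4/K_v = 2/15 ⇒ K_v = 30 ⇒ K = 30/0.25 = 120.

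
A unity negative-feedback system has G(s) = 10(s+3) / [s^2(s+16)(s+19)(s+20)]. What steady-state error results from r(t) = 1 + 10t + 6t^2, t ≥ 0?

System type = 2 (two poles at s=0). By superposition:
  • 1: tracked with zero error.
  • 10t: tracked with zero error.
  • 6t^2: e_ss = 12/K_a with K_a=3/608 → 2432.
Total e_ss = 2432.

2432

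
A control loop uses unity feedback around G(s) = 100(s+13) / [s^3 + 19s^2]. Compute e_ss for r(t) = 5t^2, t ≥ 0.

Lowest-order denominator term is 19s^2, so the open loop has 2 poles at the origin → type 2 system.
K_a = lim_{s→0} s^2·G(s) = 100·13 / 19 = 1300/19.
r(t) = 5t^2 gives R(s) = 10/s^3.
e_ss = 10/K_a = 10/(1300/19) = 19/130.

19/130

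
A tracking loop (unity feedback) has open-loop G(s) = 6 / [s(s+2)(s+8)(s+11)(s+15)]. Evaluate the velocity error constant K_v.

System type = 1 (one pole at s=0).
K_v = lim_{s→0} s·G(s) = 6 / (2·8·11·15) = 1/440.

1/440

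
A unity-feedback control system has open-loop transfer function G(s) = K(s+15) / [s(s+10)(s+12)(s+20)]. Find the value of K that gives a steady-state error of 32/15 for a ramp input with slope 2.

One free integrator in G(s): this is a type 1 system.
K_v = lim_{s→0} s·G(s) = K·15 / (10·12·20) = (1/160)·K.
e_ss = 2/K_v = 32/15 ⇒ K_v = 0.9375 ⇒ K = 0.9375/(1/160) = 150.

150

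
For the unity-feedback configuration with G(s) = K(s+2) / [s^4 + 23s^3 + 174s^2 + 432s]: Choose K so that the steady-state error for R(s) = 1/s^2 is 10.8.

The denominator has no term below 432s — 1 pole at s=0, type 1.
K_v = lim_{s→0} s·G(s) = K·2 / 432 = (1/216)·K.
e_ss = 1/K_v = 10.8 ⇒ K_v = 5/54 ⇒ K = (5/54)/(1/216) = 20.

20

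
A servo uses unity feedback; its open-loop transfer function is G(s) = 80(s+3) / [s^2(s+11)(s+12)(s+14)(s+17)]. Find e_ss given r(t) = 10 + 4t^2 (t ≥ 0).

1047.2

System type = 2 (two poles at s=0). Treating each term separately:
  • 10: tracked with zero error.
  • 4t^2: e_ss = 8/K_a with K_a=10/1309 → 1047.2.
Total e_ss = 1047.2.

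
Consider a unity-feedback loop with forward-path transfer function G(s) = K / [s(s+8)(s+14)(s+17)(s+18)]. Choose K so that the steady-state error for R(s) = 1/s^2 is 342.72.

100

System type = 1 (one pole at s=0).
K_v = lim_{s→0} s·G(s) = K / (8·14·17·18) = (1/34272)·K.
e_ss = 1/K_v = 342.72 ⇒ K_v = 25/8568 ⇒ K = (25/8568)/(1/34272) = 100.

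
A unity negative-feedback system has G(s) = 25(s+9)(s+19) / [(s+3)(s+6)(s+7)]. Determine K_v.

System type = 0 (no poles at s=0).
K_v = lim_{s→0} s·G(s) = 0 (the extra factor of s kills the finite limit).

0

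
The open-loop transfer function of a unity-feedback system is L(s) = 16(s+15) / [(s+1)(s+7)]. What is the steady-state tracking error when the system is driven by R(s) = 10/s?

70/247

L(s) has no factors of s in the denominator, so the system is type 0.
K_p = lim_{s→0} L(s) = 16·15 / (1·7) = 240/7.
e_ss = 10/(1 + K_p) = 10/(247/7) = 70/247.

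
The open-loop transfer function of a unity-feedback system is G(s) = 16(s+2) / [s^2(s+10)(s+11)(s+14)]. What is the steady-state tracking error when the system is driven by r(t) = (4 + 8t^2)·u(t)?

System type = 2 (two poles at s=0). By superposition:
  • 4: tracked with zero error.
  • 8t^2: e_ss = 16/K_a with K_a=8/385 → 770.
Total e_ss = 770.

770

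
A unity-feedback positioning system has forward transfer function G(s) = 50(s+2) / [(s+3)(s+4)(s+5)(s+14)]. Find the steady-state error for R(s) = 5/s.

The open loop has no poles at the origin → type 0 system.
K_p = lim_{s→0} G(s) = 50·2 / (3·4·5·14) = 5/42.
e_ss = 5/(1 + K_p) = 5/(47/42) = 210/47.

210/47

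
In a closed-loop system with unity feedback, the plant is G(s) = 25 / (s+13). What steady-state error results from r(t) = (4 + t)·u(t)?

infinity

No free integrators in G(s): this is a type 0 system. By superposition:
  • 4: e_ss = 4/(1+K_p) with K_p=25/13 → 26/19.
  • t: a type-0 system cannot track it, e_ss → ∞.
The unbounded component dominates.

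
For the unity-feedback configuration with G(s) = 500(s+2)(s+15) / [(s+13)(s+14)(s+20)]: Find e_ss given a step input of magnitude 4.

182/233

The open loop has no poles at the origin → type 0 system.
K_p = lim_{s→0} G(s) = 500·2·15 / (13·14·20) = 375/91.
e_ss = 4/(1 + K_p) = 4/(466/91) = 182/233.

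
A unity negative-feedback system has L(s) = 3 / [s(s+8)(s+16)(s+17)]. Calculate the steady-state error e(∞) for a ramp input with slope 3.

2176

System type = 1 (one pole at s=0).
K_v = lim_{s→0} s·L(s) = 3 / (8·16·17) = 3/2176.
e_ss = 3/K_v = 3/(3/2176) = 2176.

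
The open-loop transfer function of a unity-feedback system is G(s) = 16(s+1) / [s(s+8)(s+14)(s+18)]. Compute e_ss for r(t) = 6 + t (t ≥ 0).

System type = 1 (one pole at s=0). By superposition:
  • 6: tracked with zero error.
  • t: e_ss = 1/K_v with K_v=1/126 → 126.
Total e_ss = 126.

126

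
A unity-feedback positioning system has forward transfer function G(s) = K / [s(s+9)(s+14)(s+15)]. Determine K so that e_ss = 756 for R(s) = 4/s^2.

The open loop has one pole at the origin → type 1 system.
K_v = lim_{s→0} s·G(s) = K / (9·14·15) = (1/1890)·K.
e_ss = 4/K_v = 756 ⇒ K_v = 1/189 ⇒ K = (1/189)/(1/1890) = 10.

10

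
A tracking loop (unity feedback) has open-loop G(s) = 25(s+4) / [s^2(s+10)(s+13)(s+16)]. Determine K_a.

5/104

G(s) has two factors of s in the denominator, so the system is type 2.
K_a = lim_{s→0} s^2·G(s) = 25·4 / (10·13·16) = 5/104.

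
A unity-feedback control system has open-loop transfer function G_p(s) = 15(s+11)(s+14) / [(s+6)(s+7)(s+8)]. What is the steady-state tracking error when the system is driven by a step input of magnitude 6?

16/21

System type = 0 (no poles at s=0).
K_p = lim_{s→0} G_p(s) = 15·11·14 / (6·7·8) = 6.875.
e_ss = 6/(1 + K_p) = 6/7.875 = 16/21.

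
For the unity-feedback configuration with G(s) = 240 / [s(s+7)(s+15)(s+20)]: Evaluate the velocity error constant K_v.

The open loop has one pole at the origin → type 1 system.
K_v = lim_{s→0} s·G(s) = 240 / (7·15·20) = 4/35.

4/35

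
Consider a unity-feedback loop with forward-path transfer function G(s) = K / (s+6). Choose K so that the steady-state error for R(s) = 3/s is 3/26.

150

No free integrators in G(s): this is a type 0 system.
K_p = lim_{s→0} G(s) = K / (6) = (1/6)·K.
e_ss = 3/(1 + K_p) = 3/26 ⇒ 1 + (1/6)·K = 26 ⇒ K = 150.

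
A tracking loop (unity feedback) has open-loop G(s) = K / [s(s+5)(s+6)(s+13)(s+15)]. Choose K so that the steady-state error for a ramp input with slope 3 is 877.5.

System type = 1 (one pole at s=0).
K_v = lim_{s→0} s·G(s) = K / (5·6·13·15) = (1/5850)·K.
e_ss = 3/K_v = 877.5 ⇒ K_v = 2/585 ⇒ K = (2/585)/(1/5850) = 20.

20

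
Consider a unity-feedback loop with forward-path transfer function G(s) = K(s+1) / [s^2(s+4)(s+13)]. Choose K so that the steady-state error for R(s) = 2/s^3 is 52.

Two free integrators in G(s): this is a type 2 system.
K_a = lim_{s→0} s^2·G(s) = K·1 / (4·13) = (1/52)·K.
e_ss = 2/K_a = 52 ⇒ K_a = 1/26 ⇒ K = (1/26)/(1/52) = 2.

2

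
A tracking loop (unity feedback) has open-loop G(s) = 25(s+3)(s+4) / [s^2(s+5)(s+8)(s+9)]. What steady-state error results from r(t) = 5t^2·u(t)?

The open loop has two poles at the origin → type 2 system.
K_a = lim_{s→0} s^2·G(s) = 25·3·4 / (5·8·9) = 5/6.
r(t) = 5t^2 gives R(s) = 10/s^3.
e_ss = 10/K_a = 10/(5/6) = 12.

12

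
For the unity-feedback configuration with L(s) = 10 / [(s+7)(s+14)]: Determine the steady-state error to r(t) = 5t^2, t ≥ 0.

The open loop has no poles at the origin → type 0 system.
K_a = lim_{s→0} s^2·L(s) = 0; the steady-state error to this parabolic input grows without bound.

infinity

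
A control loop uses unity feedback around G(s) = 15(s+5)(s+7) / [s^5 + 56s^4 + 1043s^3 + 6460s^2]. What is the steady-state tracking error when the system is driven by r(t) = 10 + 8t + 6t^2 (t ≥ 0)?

5168/35

The denominator has no term below 6460s^2 — 2 poles at s=0, type 2. By superposition:
  • 10: tracked with zero error.
  • 8t: tracked with zero error.
  • 6t^2: e_ss = 12/K_a with K_a=105/1292 → 5168/35.
Total e_ss = 5168/35.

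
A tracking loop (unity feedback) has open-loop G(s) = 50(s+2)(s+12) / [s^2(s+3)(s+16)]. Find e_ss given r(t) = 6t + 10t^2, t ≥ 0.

G(s) has two factors of s in the denominator, so the system is type 2. Taking each input component in turn:
  • 6t: tracked with zero error.
  • 10t^2: e_ss = 20/K_a with K_a=25 → 0.8.
Total e_ss = 0.8.

0.8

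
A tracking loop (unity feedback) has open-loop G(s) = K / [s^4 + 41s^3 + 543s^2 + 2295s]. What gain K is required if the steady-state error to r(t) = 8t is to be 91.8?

Factoring s from the denominator leaves a polynomial with constant term 2295, so the system is type 1.
K_v = lim_{s→0} s·G(s) = K / 2295 = (1/2295)·K.
e_ss = 8/K_v = 91.8 ⇒ K_v = 40/459 ⇒ K = (40/459)/(1/2295) = 200.

200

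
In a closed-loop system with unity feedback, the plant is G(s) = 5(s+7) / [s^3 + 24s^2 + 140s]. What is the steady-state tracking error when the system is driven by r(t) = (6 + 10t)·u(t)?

40

Lowest-order denominator term is 140s, so the open loop has 1 pole at the origin → type 1 system. Treating each term separately:
  • 6: tracked with zero error.
  • 10t: e_ss = 10/K_v with K_v=0.25 → 40.
Total e_ss = 40.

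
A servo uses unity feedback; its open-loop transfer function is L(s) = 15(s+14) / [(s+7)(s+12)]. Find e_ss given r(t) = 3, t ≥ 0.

System type = 0 (no poles at s=0).
K_p = lim_{s→0} L(s) = 15·14 / (7·12) = 2.5.
e_ss = 3/(1 + K_p) = 3/3.5 = 6/7.

6/7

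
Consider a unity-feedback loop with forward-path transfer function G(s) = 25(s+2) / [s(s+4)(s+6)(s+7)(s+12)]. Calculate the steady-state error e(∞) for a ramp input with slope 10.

One free integrator in G(s): this is a type 1 system.
K_v = lim_{s→0} s·G(s) = 25·2 / (4·6·7·12) = 25/1008.
e_ss = 10/K_v = 10/(25/1008) = 403.2.

403.2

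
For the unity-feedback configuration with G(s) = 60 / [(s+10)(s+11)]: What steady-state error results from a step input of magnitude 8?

88/17

G(s) has no factors of s in the denominator, so the system is type 0.
K_p = lim_{s→0} G(s) = 60 / (10·11) = 6/11.
e_ss = 8/(1 + K_p) = 8/(17/11) = 88/17.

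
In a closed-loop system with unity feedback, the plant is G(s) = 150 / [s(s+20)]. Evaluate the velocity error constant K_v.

7.5

G(s) has one factor of s in the denominator, so the system is type 1.
K_v = lim_{s→0} s·G(s) = 150 / (20) = 7.5.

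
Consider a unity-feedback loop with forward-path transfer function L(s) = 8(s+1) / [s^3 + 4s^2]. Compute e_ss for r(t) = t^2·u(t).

1

The denominator has no term below 4s^2 — 2 poles at s=0, type 2.
K_a = lim_{s→0} s^2·L(s) = 8·1 / 4 = 2.
r(t) = t^2 gives R(s) = 2/s^3.
e_ss = 2/K_a = 2/2 = 1.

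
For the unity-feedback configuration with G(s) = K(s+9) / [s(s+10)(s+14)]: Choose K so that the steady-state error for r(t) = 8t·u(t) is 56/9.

20

System type = 1 (one pole at s=0).
K_v = lim_{s→0} s·G(s) = K·9 / (10·14) = (9/140)·K.
e_ss = 8/K_v = 56/9 ⇒ K_v = 9/7 ⇒ K = (9/7)/(9/140) = 20.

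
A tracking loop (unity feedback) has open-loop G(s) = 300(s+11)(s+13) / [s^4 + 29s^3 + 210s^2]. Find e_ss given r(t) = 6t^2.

Lowest-order denominator term is 210s^2, so the open loop has 2 poles at the origin → type 2 system.
K_a = lim_{s→0} s^2·G(s) = 300·11·13 / 210 = 1430/7.
r(t) = 6t^2 gives R(s) = 12/s^3.
e_ss = 12/K_a = 12/(1430/7) = 42/715.

42/715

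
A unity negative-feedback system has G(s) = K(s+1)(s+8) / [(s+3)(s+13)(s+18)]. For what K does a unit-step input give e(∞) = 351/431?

No free integrators in G(s): this is a type 0 system.
K_p = lim_{s→0} G(s) = K·1·8 / (3·13·18) = (4/351)·K.
e_ss = 1/(1 + K_p) = 351/431 ⇒ 1 + (4/351)·K = 431/351 ⇒ K = 20.

20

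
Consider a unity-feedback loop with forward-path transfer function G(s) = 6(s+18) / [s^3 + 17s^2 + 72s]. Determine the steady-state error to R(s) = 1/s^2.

The denominator has no term below 72s — 1 pole at s=0, type 1.
K_v = lim_{s→0} s·G(s) = 6·18 / 72 = 1.5.
e_ss = 1/K_v = 1/1.5 = 2/3.

2/3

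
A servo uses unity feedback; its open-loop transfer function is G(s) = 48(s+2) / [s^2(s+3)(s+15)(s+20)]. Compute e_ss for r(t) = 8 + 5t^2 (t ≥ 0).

93.75

Two free integrators in G(s): this is a type 2 system. Treating each term separately:
  • 8: tracked with zero error.
  • 5t^2: e_ss = 10/K_a with K_a=8/75 → 93.75.
Total e_ss = 93.75.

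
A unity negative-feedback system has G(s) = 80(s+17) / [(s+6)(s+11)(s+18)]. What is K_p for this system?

340/297

System type = 0 (no poles at s=0).
K_p = lim_{s→0} G(s) = 80·17 / (6·11·18) = 340/297.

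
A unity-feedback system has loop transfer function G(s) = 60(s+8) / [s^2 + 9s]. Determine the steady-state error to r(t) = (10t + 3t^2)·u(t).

infinity

Lowest-order denominator term is 9s, so the open loop has 1 pole at the origin → type 1 system. By superposition:
  • 10t: e_ss = 10/K_v with K_v=160/3 → 0.1875.
  • 3t^2: a type-1 system cannot track it, e_ss → ∞.
The unbounded component dominates.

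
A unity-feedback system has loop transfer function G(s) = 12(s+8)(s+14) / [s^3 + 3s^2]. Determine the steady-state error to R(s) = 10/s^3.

Lowest-order denominator term is 3s^2, so the open loop has 2 poles at the origin → type 2 system.
K_a = lim_{s→0} s^2·G(s) = 12·8·14 / 3 = 448.
r(t) = 5t^2 gives R(s) = 10/s^3.
e_ss = 10/K_a = 10/448 = 5/224.

5/224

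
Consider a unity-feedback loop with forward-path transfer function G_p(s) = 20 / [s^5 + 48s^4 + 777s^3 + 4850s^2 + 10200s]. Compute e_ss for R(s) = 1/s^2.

Lowest-order denominator term is 10200s, so the open loop has 1 pole at the origin → type 1 system.
K_v = lim_{s→0} s·G_p(s) = 20 / 10200 = 1/510.
e_ss = 1/K_v = 1/(1/510) = 510.

510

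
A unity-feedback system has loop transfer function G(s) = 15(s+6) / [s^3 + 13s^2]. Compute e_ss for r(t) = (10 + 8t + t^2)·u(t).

Lowest-order denominator term is 13s^2, so the open loop has 2 poles at the origin → type 2 system. Treating each term separately:
  • 10: tracked with zero error.
  • 8t: tracked with zero error.
  • t^2: e_ss = 2/K_a with K_a=90/13 → 13/45.
Total e_ss = 13/45.

13/45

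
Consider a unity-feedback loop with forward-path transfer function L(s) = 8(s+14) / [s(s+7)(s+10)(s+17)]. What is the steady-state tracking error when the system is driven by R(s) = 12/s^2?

L(s) has one factor of s in the denominator, so the system is type 1.
K_v = lim_{s→0} s·L(s) = 8·14 / (7·10·17) = 8/85.
e_ss = 12/K_v = 12/(8/85) = 127.5.

127.5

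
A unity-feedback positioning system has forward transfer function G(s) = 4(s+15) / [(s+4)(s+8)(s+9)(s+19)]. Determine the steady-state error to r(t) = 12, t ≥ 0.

G(s) has no factors of s in the denominator, so the system is type 0.
K_p = lim_{s→0} G(s) = 4·15 / (4·8·9·19) = 5/456.
e_ss = 12/(1 + K_p) = 12/(461/456) = 5472/461.

5472/461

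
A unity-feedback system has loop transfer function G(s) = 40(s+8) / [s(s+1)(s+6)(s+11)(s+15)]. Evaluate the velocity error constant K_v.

32/99

System type = 1 (one pole at s=0).
K_v = lim_{s→0} s·G(s) = 40·8 / (1·6·11·15) = 32/99.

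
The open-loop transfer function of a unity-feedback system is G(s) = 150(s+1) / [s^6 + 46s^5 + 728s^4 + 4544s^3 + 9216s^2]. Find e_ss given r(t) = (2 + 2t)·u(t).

0

The denominator has no term below 9216s^2 — 2 poles at s=0, type 2. Taking each input component in turn:
  • 2: tracked with zero error.
  • 2t: tracked with zero error.
Total e_ss = 0.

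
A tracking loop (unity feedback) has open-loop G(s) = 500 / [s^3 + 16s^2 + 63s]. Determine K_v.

Lowest-order denominator term is 63s, so the open loop has 1 pole at the origin → type 1 system.
K_v = lim_{s→0} s·G(s) = 500 / 63 = 500/63.

500/63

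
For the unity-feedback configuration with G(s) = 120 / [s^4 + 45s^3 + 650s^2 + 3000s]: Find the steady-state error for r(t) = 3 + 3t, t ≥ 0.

Factoring s from the denominator leaves a polynomial with constant term 3000, so the system is type 1. Taking each input component in turn:
  • 3: tracked with zero error.
  • 3t: e_ss = 3/K_v with K_v=0.04 → 75.
Total e_ss = 75.

75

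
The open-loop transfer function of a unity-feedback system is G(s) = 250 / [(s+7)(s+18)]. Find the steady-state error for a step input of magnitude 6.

189/94

The open loop has no poles at the origin → type 0 system.
K_p = lim_{s→0} G(s) = 250 / (7·18) = 125/63.
e_ss = 6/(1 + K_p) = 6/(188/63) = 189/94.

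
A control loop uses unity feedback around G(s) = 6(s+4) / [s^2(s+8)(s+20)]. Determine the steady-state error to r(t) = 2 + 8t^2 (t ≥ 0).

320/3

System type = 2 (two poles at s=0). Treating each term separately:
  • 2: tracked with zero error.
  • 8t^2: e_ss = 16/K_a with K_a=0.15 → 320/3.
Total e_ss = 320/3.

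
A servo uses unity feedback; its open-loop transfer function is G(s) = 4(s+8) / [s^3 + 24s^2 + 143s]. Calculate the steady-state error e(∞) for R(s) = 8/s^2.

Factoring s from the denominator leaves a polynomial with constant term 143, so the system is type 1.
K_v = lim_{s→0} s·G(s) = 4·8 / 143 = 32/143.
e_ss = 8/K_v = 8/(32/143) = 35.75.

35.75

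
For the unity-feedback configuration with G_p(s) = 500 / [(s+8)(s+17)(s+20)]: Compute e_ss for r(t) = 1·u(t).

No free integrators in G_p(s): this is a type 0 system.
K_p = lim_{s→0} G_p(s) = 500 / (8·17·20) = 25/136.
e_ss = 1/(1 + K_p) = 1/(161/136) = 136/161.

136/161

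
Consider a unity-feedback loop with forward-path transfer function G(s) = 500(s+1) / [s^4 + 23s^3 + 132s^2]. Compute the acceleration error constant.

The denominator has no term below 132s^2 — 2 poles at s=0, type 2.
K_a = lim_{s→0} s^2·G(s) = 500·1 / 132 = 125/33.

125/33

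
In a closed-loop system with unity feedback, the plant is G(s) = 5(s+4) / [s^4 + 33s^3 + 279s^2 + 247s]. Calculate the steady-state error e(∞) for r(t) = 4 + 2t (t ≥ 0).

The denominator has no term below 247s — 1 pole at s=0, type 1. Taking each input component in turn:
  • 4: tracked with zero error.
  • 2t: e_ss = 2/K_v with K_v=20/247 → 24.7.
Total e_ss = 24.7.

24.7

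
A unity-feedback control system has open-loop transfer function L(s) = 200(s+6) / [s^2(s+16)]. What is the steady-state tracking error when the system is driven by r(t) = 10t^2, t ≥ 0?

The open loop has two poles at the origin → type 2 system.
K_a = lim_{s→0} s^2·L(s) = 200·6 / (16) = 75.
r(t) = 10t^2 gives R(s) = 20/s^3.
e_ss = 20/K_a = 20/75 = 4/15.

4/15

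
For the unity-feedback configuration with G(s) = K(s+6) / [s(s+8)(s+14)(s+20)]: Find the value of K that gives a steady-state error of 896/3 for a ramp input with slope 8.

10

System type = 1 (one pole at s=0).
K_v = lim_{s→0} s·G(s) = K·6 / (8·14·20) = (3/1120)·K.
e_ss = 8/K_v = 896/3 ⇒ K_v = 3/112 ⇒ K = (3/112)/(3/1120) = 10.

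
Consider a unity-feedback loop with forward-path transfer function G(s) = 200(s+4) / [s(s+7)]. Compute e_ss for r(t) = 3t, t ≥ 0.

21/800

The open loop has one pole at the origin → type 1 system.
K_v = lim_{s→0} s·G(s) = 200·4 / (7) = 800/7.
e_ss = 3/K_v = 3/(800/7) = 21/800.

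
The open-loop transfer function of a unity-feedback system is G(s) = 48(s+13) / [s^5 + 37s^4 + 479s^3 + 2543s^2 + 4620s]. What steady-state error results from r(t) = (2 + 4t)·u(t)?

The denominator has no term below 4620s — 1 pole at s=0, type 1. Treating each term separately:
  • 2: tracked with zero error.
  • 4t: e_ss = 4/K_v with K_v=52/385 → 385/13.
Total e_ss = 385/13.

385/13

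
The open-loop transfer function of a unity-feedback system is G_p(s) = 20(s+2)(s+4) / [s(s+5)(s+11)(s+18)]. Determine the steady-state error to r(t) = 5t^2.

infinity

One free integrator in G_p(s): this is a type 1 system.
K_a = lim_{s→0} s^2·G_p(s) = 0; the steady-state error to this parabolic input grows without bound.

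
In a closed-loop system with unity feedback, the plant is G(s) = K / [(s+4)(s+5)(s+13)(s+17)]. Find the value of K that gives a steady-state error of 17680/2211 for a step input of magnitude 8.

G(s) has no factors of s in the denominator, so the system is type 0.
K_p = lim_{s→0} G(s) = K / (4·5·13·17) = (1/4420)·K.
e_ss = 8/(1 + K_p) = 17680/2211 ⇒ 1 + (1/4420)·K = 2211/2210 ⇒ K = 2.

2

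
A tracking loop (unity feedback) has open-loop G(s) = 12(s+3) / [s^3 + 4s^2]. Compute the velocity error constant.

infinity

K_v = lim_{s→0} s·G(s); with 2 poles at the origin the limit diverges, so K_v = ∞.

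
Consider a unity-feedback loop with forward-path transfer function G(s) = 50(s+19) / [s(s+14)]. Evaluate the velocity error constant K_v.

475/7

G(s) has one factor of s in the denominator, so the system is type 1.
K_v = lim_{s→0} s·G(s) = 50·19 / (14) = 475/7.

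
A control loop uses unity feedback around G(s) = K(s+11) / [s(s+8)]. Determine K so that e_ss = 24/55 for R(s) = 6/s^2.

10

System type = 1 (one pole at s=0).
K_v = lim_{s→0} s·G(s) = K·11 / (8) = 1.375·K.
e_ss = 6/K_v = 24/55 ⇒ K_v = 13.75 ⇒ K = 13.75/1.375 = 10.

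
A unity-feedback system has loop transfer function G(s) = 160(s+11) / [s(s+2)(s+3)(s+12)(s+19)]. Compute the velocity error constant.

220/171

One free integrator in G(s): this is a type 1 system.
K_v = lim_{s→0} s·G(s) = 160·11 / (2·3·12·19) = 220/171.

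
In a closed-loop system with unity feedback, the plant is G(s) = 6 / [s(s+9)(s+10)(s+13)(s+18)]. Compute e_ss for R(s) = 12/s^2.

The open loop has one pole at the origin → type 1 system.
K_v = lim_{s→0} s·G(s) = 6 / (9·10·13·18) = 1/3510.
e_ss = 12/K_v = 12/(1/3510) = 42120.

42120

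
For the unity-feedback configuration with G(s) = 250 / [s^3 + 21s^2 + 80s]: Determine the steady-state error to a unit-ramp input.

Factoring s from the denominator leaves a polynomial with constant term 80, so the system is type 1.
K_v = lim_{s→0} s·G(s) = 250 / 80 = 3.125.
e_ss = 1/K_v = 1/3.125 = 0.32.

0.32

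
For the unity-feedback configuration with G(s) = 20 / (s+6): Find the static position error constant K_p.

The open loop has no poles at the origin → type 0 system.
K_p = lim_{s→0} G(s) = 20 / (6) = 10/3.

10/3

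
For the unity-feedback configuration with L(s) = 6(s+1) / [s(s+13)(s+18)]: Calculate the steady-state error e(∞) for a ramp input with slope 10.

390

System type = 1 (one pole at s=0).
K_v = lim_{s→0} s·L(s) = 6·1 / (13·18) = 1/39.
e_ss = 10/K_v = 10/(1/39) = 390.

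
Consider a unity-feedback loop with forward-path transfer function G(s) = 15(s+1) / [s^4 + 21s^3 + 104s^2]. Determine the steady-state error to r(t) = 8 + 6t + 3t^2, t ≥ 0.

Lowest-order denominator term is 104s^2, so the open loop has 2 poles at the origin → type 2 system. By superposition:
  • 8: tracked with zero error.
  • 6t: tracked with zero error.
  • 3t^2: e_ss = 6/K_a with K_a=15/104 → 41.6.
Total e_ss = 41.6.

41.6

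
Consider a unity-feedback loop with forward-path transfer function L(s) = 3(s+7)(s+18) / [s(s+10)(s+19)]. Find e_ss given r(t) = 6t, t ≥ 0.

190/63

One free integrator in L(s): this is a type 1 system.
K_v = lim_{s→0} s·L(s) = 3·7·18 / (10·19) = 189/95.
e_ss = 6/K_v = 6/(189/95) = 190/63.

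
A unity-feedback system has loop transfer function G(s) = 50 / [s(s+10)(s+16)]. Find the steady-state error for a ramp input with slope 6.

One free integrator in G(s): this is a type 1 system.
K_v = lim_{s→0} s·G(s) = 50 / (10·16) = 0.3125.
e_ss = 6/K_v = 6/0.3125 = 19.2.

19.2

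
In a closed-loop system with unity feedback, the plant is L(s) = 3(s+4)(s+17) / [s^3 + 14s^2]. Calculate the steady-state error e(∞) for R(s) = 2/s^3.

Lowest-order denominator term is 14s^2, so the open loop has 2 poles at the origin → type 2 system.
K_a = lim_{s→0} s^2·L(s) = 3·4·17 / 14 = 102/7.
r(t) = t^2 gives R(s) = 2/s^3.
e_ss = 2/K_a = 2/(102/7) = 7/51.

7/51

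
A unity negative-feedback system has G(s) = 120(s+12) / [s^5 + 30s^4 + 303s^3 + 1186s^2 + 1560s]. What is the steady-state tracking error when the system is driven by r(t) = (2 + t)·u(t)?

The denominator has no term below 1560s — 1 pole at s=0, type 1. By superposition:
  • 2: tracked with zero error.
  • t: e_ss = 1/K_v with K_v=12/13 → 13/12.
Total e_ss = 13/12.

13/12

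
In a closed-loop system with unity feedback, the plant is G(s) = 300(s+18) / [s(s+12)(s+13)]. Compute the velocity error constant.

One free integrator in G(s): this is a type 1 system.
K_v = lim_{s→0} s·G(s) = 300·18 / (12·13) = 450/13.

450/13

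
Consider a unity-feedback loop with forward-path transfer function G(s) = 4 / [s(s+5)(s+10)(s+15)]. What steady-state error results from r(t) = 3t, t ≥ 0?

562.5

System type = 1 (one pole at s=0).
K_v = lim_{s→0} s·G(s) = 4 / (5·10·15) = 2/375.
e_ss = 3/K_v = 3/(2/375) = 562.5.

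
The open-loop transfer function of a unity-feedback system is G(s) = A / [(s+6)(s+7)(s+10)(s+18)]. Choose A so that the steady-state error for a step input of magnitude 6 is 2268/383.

100

The open loop has no poles at the origin → type 0 system.
K_p = lim_{s→0} G(s) = A / (6·7·10·18) = (1/7560)·A.
e_ss = 6/(1 + K_p) = 2268/383 ⇒ 1 + (1/7560)·A = 383/378 ⇒ A = 100.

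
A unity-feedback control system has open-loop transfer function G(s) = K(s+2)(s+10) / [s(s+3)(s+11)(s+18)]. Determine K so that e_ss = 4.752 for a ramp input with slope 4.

G(s) has one factor of s in the denominator, so the system is type 1.
K_v = lim_{s→0} s·G(s) = K·2·10 / (3·11·18) = (10/297)·K.
e_ss = 4/K_v = 4.752 ⇒ K_v = 250/297 ⇒ K = (250/297)/(10/297) = 25.

25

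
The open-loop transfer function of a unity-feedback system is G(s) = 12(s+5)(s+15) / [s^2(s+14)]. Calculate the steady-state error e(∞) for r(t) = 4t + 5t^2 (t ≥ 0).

7/45

System type = 2 (two poles at s=0). Treating each term separately:
  • 4t: tracked with zero error.
  • 5t^2: e_ss = 10/K_a with K_a=450/7 → 7/45.
Total e_ss = 7/45.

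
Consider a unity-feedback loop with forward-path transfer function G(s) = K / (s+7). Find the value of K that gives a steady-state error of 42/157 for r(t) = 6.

The open loop has no poles at the origin → type 0 system.
K_p = lim_{s→0} G(s) = K / (7) = (1/7)·K.
e_ss = 6/(1 + K_p) = 42/157 ⇒ 1 + (1/7)·K = 157/7 ⇒ K = 150.

150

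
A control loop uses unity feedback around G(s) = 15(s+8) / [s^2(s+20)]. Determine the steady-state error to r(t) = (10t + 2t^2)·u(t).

The open loop has two poles at the origin → type 2 system. By superposition:
  • 10t: tracked with zero error.
  • 2t^2: e_ss = 4/K_a with K_a=6 → 2/3.
Total e_ss = 2/3.

2/3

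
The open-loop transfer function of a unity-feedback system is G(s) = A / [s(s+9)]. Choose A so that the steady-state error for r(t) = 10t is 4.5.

One free integrator in G(s): this is a type 1 system.
K_v = lim_{s→0} s·G(s) = A / (9) = (1/9)·A.
e_ss = 10/K_v = 4.5 ⇒ K_v = 20/9 ⇒ A = (20/9)/(1/9) = 20.

20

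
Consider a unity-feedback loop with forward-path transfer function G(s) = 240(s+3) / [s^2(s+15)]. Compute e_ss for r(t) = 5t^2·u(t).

5/24

G(s) has two factors of s in the denominator, so the system is type 2.
K_a = lim_{s→0} s^2·G(s) = 240·3 / (15) = 48.
r(t) = 5t^2 gives R(s) = 10/s^3.
e_ss = 10/K_a = 10/48 = 5/24.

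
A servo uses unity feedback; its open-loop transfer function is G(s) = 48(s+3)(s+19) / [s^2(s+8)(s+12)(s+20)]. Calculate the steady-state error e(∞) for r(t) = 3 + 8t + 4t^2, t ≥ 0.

The open loop has two poles at the origin → type 2 system. By superposition:
  • 3: tracked with zero error.
  • 8t: tracked with zero error.
  • 4t^2: e_ss = 8/K_a with K_a=1.425 → 320/57.
Total e_ss = 320/57.

320/57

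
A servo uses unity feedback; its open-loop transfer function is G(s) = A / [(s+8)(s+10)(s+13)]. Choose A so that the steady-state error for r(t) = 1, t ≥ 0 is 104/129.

250

The open loop has no poles at the origin → type 0 system.
K_p = lim_{s→0} G(s) = A / (8·10·13) = (1/1040)·A.
e_ss = 1/(1 + K_p) = 104/129 ⇒ 1 + (1/1040)·A = 129/104 ⇒ A = 250.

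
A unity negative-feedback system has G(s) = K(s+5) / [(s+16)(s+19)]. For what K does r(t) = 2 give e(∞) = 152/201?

100

The open loop has no poles at the origin → type 0 system.
K_p = lim_{s→0} G(s) = K·5 / (16·19) = (5/304)·K.
e_ss = 2/(1 + K_p) = 152/201 ⇒ 1 + (5/304)·K = 201/76 ⇒ K = 100.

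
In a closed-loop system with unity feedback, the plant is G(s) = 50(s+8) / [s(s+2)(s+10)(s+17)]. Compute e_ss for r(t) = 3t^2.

infinity

System type = 1 (one pole at s=0).
For a type-1 system K_a = 0, so e_ss to a parabolic input is unbounded.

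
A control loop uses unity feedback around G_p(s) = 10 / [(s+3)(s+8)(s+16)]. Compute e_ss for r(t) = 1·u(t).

G_p(s) has no factors of s in the denominator, so the system is type 0.
K_p = lim_{s→0} G_p(s) = 10 / (3·8·16) = 5/192.
e_ss = 1/(1 + K_p) = 1/(197/192) = 192/197.

192/197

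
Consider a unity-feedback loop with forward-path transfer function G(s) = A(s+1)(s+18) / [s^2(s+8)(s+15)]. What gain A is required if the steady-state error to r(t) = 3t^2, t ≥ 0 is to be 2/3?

System type = 2 (two poles at s=0).
K_a = lim_{s→0} s^2·G(s) = A·1·18 / (8·15) = 0.15·A.
e_ss = 6/K_a = 2/3 ⇒ K_a = 9 ⇒ A = 9/0.15 = 60.

60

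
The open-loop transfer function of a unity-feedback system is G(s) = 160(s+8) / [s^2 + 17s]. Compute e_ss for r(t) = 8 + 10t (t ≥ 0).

17/128

Factoring s from the denominator leaves a polynomial with constant term 17, so the system is type 1. By superposition:
  • 8: tracked with zero error.
  • 10t: e_ss = 10/K_v with K_v=1280/17 → 17/128.
Total e_ss = 17/128.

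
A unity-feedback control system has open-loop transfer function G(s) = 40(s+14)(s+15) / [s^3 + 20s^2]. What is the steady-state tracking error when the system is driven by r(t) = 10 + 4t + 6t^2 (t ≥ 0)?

Factoring s^2 from the denominator leaves a polynomial with constant term 20, so the system is type 2. By superposition:
  • 10: tracked with zero error.
  • 4t: tracked with zero error.
  • 6t^2: e_ss = 12/K_a with K_a=420 → 1/35.
Total e_ss = 1/35.

1/35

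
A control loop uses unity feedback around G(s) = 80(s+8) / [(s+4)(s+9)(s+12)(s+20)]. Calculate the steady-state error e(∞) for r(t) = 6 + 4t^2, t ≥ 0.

infinity

The open loop has no poles at the origin → type 0 system. By superposition:
  • 6: e_ss = 6/(1+K_p) with K_p=2/27 → 162/29.
  • 4t^2: a type-0 system cannot track it, e_ss → ∞.
The unbounded component dominates.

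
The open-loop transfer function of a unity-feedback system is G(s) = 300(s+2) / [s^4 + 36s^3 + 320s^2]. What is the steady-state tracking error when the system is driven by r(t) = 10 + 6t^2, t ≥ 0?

The denominator has no term below 320s^2 — 2 poles at s=0, type 2. Treating each term separately:
  • 10: tracked with zero error.
  • 6t^2: e_ss = 12/K_a with K_a=1.875 → 6.4.
Total e_ss = 6.4.

6.4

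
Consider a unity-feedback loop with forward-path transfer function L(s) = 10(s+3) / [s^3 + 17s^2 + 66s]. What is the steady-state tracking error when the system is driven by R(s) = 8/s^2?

Factoring s from the denominator leaves a polynomial with constant term 66, so the system is type 1.
K_v = lim_{s→0} s·L(s) = 10·3 / 66 = 5/11.
e_ss = 8/K_v = 8/(5/11) = 17.6.

17.6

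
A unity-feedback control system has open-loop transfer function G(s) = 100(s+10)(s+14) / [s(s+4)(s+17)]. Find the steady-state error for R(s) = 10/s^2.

System type = 1 (one pole at s=0).
K_v = lim_{s→0} s·G(s) = 100·10·14 / (4·17) = 3500/17.
e_ss = 10/K_v = 10/(3500/17) = 17/350.

17/350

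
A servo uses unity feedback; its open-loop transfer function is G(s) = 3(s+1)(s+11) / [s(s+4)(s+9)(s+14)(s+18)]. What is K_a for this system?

0

One free integrator in G(s): this is a type 1 system.
K_a = lim_{s→0} s^2·G(s) = 0 (the extra factor of s kills the finite limit).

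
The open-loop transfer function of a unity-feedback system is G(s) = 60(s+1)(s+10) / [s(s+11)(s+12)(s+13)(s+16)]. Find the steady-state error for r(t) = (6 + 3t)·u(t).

System type = 1 (one pole at s=0). Taking each input component in turn:
  • 6: tracked with zero error.
  • 3t: e_ss = 3/K_v with K_v=25/1144 → 137.28.
Total e_ss = 137.28.

137.28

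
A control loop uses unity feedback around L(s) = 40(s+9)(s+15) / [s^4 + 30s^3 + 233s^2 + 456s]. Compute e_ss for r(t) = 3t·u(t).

19/75

The denominator has no term below 456s — 1 pole at s=0, type 1.
K_v = lim_{s→0} s·L(s) = 40·9·15 / 456 = 225/19.
e_ss = 3/K_v = 3/(225/19) = 19/75.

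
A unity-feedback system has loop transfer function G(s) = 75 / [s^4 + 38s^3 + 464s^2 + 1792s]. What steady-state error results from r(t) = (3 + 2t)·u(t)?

3584/75

Factoring s from the denominator leaves a polynomial with constant term 1792, so the system is type 1. Taking each input component in turn:
  • 3: tracked with zero error.
  • 2t: e_ss = 2/K_v with K_v=75/1792 → 3584/75.
Total e_ss = 3584/75.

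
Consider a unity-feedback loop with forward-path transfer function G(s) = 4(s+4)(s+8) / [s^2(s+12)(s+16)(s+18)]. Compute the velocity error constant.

K_v = lim_{s→0} s·G(s); with 2 poles at the origin the limit diverges, so K_v = ∞.

infinity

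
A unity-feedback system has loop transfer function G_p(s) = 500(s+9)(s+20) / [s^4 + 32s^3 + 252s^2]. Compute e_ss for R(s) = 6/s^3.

Factoring s^2 from the denominator leaves a polynomial with constant term 252, so the system is type 2.
K_a = lim_{s→0} s^2·G_p(s) = 500·9·20 / 252 = 2500/7.
r(t) = 3t^2 gives R(s) = 6/s^3.
e_ss = 6/K_a = 6/(2500/7) = 0.0168.

0.0168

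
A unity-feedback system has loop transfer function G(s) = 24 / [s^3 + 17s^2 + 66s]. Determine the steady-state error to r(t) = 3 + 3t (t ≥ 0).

Lowest-order denominator term is 66s, so the open loop has 1 pole at the origin → type 1 system. Taking each input component in turn:
  • 3: tracked with zero error.
  • 3t: e_ss = 3/K_v with K_v=4/11 → 8.25.
Total e_ss = 8.25.

8.25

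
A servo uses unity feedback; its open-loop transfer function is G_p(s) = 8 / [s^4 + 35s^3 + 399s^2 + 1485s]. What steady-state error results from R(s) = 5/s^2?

928.125

Factoring s from the denominator leaves a polynomial with constant term 1485, so the system is type 1.
K_v = lim_{s→0} s·G_p(s) = 8 / 1485 = 8/1485.
e_ss = 5/K_v = 5/(8/1485) = 928.125.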